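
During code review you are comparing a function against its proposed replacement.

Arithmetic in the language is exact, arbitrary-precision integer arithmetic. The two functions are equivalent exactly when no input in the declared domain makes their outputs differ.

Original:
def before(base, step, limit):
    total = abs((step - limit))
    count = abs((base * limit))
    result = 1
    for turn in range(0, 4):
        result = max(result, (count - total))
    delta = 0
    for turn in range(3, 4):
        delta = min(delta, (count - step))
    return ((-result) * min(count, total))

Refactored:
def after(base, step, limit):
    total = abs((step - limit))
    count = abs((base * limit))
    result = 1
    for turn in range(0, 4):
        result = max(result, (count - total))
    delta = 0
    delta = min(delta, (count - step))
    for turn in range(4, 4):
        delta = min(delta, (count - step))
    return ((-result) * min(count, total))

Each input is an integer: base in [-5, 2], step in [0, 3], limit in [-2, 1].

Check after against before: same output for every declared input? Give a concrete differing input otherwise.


Side by side, the visible changes include: loop structure differs; also statement counts differ; also arithmetic usage differs; also min/max/abs usage differs.
As a probe, take base=1, step=3, limit=1: before runs total := 2 | count := 1 | result := 1 | iter turn=0: | result := 1 | iter turn=1: | result := 1 | iter turn=2: | result := 1 | iter turn=3: | result := 1 | delta := 0 | iter turn=3: | delta := -2 | result -1; after runs total := 2 | count := 1 | result := 1 | iter turn=0: | result := 1 | iter turn=1: | result := 1 | iter turn=2: | result := 1 | iter turn=3: | result := 1 | delta := 0 | delta := -2 | loop over turn: empty range | result -1; both end at -1.
An exhaustive pass over the 128 declared inputs shows identical outputs.
verdict: equivalent


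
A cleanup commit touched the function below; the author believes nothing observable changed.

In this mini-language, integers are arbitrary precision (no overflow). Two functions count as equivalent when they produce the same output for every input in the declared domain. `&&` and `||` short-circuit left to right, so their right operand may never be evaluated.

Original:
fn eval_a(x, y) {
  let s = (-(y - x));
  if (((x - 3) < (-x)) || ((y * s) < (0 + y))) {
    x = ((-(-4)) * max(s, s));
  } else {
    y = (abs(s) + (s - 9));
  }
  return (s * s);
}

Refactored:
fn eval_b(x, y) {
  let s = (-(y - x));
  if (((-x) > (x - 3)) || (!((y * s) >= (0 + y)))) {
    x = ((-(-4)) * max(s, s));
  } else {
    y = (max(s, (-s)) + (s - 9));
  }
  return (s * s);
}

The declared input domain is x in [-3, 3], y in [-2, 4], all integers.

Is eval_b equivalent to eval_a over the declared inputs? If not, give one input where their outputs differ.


Reading the diff, among the changes: boolean connective usage differs; also min/max/abs usage differs; also comparison usage differs.
One worked example (x=-3, y=-1) — eval_a: s becomes -2; next (((x - 3) < (-x)) || ((y * s) < (0 + y))) evaluates to true; next x becomes -8; next final value 4; eval_b: s becomes -2; next (((-x) > (x - 3)) || (!((y * s) >= (0 + y)))) evaluates to true; next x becomes -8; next final value 4; agreement on 4.
Every one of the 49 inputs gives matching results.
verdict: equivalent


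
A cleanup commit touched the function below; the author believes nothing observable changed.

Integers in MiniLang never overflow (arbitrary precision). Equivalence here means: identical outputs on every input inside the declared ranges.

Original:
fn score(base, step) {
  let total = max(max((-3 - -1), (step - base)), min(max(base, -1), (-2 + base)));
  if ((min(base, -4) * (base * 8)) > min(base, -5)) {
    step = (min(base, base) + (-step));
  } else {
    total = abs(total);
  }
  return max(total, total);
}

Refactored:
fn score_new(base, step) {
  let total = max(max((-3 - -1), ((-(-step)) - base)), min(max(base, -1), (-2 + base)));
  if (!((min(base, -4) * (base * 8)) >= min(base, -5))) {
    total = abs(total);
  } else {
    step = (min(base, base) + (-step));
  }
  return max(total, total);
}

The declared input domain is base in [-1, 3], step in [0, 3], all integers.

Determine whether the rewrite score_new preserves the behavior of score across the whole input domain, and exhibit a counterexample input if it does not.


The suspicious edit (`((min(base, -4) * (base * 8)) > min(base, -5))` became `((min(base, -4) * (base * 8)) >= min(base, -5))`) never changes the result for any input inside the declared domain.
Spot check at base=2, step=2 — score: total := 0 | ((min(base, -4) * (base * 8)) > min(base, -5)): false | total := 0 | result 0. score_new: total := 0 | (!((min(base, -4) * (base * 8)) >= min(base, -5))): true | total := 0 | result 0. Both give 0.
Sweeping the whole domain (20 inputs) finds no disagreement.
verdict: equivalent


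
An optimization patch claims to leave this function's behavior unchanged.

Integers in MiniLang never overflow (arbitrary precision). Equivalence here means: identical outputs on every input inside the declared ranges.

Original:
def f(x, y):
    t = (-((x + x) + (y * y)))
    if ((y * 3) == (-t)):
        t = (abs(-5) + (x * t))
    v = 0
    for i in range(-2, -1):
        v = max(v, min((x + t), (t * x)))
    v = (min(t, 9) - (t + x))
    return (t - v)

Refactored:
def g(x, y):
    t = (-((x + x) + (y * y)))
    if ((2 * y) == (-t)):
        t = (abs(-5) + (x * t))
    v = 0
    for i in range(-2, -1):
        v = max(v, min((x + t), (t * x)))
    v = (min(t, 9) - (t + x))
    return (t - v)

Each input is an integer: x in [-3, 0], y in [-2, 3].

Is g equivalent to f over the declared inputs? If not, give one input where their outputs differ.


The rewrite breaks on x=-2, y=-1, where the results are -3 and 1.
f: t becomes 3; next ((y * 3) == (-t)) evaluates to true; next t becomes -1; next v becomes 0; next at i=-2:; next v becomes 0; next v becomes 2; next final value -3
g: t becomes 3; next ((2 * y) == (-t)) evaluates to false; next v becomes 0; next at i=-2:; next v becomes 0; next v becomes 2; next final value 1
verdict: not equivalent; witness: x=-2, y=-1


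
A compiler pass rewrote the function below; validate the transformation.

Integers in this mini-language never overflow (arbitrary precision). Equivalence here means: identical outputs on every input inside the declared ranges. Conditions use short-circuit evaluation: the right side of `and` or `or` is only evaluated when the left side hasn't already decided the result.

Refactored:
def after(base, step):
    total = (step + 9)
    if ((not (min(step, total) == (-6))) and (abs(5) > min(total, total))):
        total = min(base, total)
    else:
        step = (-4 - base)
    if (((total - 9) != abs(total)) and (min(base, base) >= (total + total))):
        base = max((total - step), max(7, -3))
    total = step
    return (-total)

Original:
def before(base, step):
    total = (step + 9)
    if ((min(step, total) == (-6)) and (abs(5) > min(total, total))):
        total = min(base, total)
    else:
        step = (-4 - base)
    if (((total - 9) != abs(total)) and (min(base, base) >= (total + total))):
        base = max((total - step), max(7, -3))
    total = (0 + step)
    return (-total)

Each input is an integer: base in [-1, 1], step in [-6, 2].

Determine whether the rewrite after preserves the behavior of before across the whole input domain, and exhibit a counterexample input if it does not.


base=-1, step=-6 yields 6 from before but 3 from after.
verdict: not equivalent; witness: base=-1, step=-6


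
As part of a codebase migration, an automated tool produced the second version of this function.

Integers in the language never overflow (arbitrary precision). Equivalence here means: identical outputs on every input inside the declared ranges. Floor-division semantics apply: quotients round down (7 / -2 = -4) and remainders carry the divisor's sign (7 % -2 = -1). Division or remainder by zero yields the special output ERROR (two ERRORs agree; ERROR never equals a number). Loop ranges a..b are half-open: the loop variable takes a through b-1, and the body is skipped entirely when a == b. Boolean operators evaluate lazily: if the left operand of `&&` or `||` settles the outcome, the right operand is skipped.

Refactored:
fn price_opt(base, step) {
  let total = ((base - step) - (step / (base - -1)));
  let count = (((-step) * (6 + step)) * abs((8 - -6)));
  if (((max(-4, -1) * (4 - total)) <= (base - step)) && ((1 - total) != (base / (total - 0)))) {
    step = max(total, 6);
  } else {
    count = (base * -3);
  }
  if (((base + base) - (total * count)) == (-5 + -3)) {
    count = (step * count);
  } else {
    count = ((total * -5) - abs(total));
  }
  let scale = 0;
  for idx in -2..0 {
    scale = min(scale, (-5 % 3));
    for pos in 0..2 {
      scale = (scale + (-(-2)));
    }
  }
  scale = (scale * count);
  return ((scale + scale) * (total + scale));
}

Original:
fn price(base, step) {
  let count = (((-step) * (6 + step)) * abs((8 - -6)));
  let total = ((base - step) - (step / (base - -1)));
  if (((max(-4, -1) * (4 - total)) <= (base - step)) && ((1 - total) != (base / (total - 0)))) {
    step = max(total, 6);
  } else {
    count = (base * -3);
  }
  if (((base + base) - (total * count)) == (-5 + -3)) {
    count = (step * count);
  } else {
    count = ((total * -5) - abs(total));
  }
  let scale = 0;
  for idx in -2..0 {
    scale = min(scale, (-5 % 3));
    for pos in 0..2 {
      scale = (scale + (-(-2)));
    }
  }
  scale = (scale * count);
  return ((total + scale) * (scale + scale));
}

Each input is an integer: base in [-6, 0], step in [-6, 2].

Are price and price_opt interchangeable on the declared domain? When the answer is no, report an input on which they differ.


Although same computation, different form, 63/63 inputs agree.
verdict: equivalent


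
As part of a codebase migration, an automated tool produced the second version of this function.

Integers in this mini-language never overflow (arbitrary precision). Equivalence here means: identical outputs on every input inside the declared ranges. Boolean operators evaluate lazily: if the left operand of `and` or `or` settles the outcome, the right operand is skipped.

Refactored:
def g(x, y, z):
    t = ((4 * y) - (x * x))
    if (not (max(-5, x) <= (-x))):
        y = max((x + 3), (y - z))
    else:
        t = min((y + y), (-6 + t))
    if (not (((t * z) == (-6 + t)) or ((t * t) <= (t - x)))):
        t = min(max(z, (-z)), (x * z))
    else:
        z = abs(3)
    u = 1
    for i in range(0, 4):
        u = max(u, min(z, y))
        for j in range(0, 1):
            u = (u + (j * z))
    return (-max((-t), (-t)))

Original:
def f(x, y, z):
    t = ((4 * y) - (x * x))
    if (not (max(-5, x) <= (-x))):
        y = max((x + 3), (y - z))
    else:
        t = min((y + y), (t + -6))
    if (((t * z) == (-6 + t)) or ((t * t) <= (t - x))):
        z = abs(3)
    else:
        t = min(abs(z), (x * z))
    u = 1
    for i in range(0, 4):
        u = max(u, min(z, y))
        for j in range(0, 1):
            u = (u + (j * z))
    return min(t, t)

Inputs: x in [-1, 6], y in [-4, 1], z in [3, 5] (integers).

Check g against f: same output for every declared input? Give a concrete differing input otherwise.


Behavior is preserved: although boolean connective usage differs; also min/max/abs usage differs, the outputs never diverge.
Spot check at x=6, y=0, z=4 — f: t := -36 | (not (max(-5, x) <= (-x))): true | y := 9 | (((t * z) == (-6 + t)) or ((t * t) <= (t - x))): false | t := 4 | u := 1 | iter i=0: | u := 4 | iter j=0: | u := 4 | iter i=1: | u := 4 | iter j=0: | u := 4 | iter i=2: | u := 4 | iter j=0: | u := 4 | iter i=3: | u := 4 | iter j=0: | u := 4 | result 4. g: t := -36 | (not (max(-5, x) <= (-x))): true | y := 9 | (not (((t * z) == (-6 + t)) or ((t * t) <= (t - x)))): true | t := 4 | u := 1 | iter i=0: | u := 4 | iter j=0: | u := 4 | iter i=1: | u := 4 | iter j=0: | u := 4 | iter i=2: | u := 4 | iter j=0: | u := 4 | iter i=3: | u := 4 | iter j=0: | u := 4 | result 4. Both give 4.
Checked all 144 inputs in the declared domain: the outputs agree on every one.
verdict: equivalent


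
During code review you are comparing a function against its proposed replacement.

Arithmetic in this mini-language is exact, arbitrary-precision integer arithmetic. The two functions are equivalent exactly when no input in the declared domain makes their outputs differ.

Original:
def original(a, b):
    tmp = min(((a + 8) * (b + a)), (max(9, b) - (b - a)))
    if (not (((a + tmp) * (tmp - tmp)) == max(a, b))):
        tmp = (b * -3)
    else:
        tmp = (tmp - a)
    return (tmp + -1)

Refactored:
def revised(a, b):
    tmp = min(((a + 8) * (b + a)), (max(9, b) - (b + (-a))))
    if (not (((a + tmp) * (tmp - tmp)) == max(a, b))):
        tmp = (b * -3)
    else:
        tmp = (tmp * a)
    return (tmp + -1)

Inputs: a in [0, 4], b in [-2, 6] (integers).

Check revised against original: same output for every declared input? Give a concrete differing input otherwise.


Not equivalent: a=0, b=-2 separates them (-17 vs -1).
original: tmp=-16, then (not (((a + tmp) * (tmp - tmp)) == max(a, b))) is false, then tmp=-16, then returns -17
revised: tmp=-16, then (not (((a + tmp) * (tmp - tmp)) == max(a, b))) is false, then tmp=0, then returns -1
verdict: not equivalent; witness: a=0, b=-2


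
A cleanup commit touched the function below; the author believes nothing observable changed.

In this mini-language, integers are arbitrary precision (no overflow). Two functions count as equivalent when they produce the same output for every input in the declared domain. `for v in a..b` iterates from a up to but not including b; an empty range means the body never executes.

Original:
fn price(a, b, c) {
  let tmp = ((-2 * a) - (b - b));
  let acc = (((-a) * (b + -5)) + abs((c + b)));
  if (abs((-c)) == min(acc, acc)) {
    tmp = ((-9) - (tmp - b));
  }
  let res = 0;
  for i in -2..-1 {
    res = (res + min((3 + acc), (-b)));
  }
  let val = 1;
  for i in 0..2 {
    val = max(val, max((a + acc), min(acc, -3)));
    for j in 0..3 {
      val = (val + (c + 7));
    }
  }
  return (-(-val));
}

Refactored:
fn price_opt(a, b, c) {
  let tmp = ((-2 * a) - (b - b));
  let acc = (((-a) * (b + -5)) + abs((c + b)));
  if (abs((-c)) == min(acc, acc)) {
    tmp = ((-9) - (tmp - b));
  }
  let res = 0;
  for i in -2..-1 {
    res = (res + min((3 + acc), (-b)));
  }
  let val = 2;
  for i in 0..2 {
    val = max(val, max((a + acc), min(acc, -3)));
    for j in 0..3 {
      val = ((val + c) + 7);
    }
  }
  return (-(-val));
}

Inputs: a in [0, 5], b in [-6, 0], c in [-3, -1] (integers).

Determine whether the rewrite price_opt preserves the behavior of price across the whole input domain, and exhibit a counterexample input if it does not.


These are not equivalent — on a=0, b=0, c=-1 the outputs split (37 vs 38).
price: tmp := 0 | acc := 1 | (abs((-c)) == min(acc, acc)): true | tmp := -9 | res := 0 | iter i=-2: | res := 0 | val := 1 | iter i=0: | val := 1 | iter j=0: | val := 7 | iter j=1: | val := 13 | iter j=2: | val := 19 | iter i=1: | val := 19 | iter j=0: | val := 25 | iter j=1: | val := 31 | iter j=2: | val := 37 | result 37
price_opt: tmp := 0 | acc := 1 | (abs((-c)) == min(acc, acc)): true | tmp := -9 | res := 0 | iter i=-2: | res := 0 | val := 2 | iter i=0: | val := 2 | iter j=0: | val := 8 | iter j=1: | val := 14 | iter j=2: | val := 20 | iter i=1: | val := 20 | iter j=0: | val := 26 | iter j=1: | val := 32 | iter j=2: | val := 38 | result 38
verdict: not equivalent; witness: a=0, b=0, c=-1


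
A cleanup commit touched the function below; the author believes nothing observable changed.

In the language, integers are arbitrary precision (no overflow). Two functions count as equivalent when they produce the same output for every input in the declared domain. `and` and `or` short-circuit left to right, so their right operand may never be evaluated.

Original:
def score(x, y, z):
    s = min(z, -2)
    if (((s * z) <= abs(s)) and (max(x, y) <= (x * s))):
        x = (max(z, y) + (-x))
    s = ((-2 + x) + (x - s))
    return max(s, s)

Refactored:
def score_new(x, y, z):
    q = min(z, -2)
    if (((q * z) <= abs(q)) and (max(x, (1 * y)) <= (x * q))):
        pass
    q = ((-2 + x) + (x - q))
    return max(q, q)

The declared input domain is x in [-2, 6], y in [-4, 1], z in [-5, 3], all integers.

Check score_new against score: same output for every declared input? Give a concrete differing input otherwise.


On input x=-2, y=-4, z=-1, score returns 2 while score_new returns -4.
verdict: not equivalent; witness: x=-2, y=-4, z=-1


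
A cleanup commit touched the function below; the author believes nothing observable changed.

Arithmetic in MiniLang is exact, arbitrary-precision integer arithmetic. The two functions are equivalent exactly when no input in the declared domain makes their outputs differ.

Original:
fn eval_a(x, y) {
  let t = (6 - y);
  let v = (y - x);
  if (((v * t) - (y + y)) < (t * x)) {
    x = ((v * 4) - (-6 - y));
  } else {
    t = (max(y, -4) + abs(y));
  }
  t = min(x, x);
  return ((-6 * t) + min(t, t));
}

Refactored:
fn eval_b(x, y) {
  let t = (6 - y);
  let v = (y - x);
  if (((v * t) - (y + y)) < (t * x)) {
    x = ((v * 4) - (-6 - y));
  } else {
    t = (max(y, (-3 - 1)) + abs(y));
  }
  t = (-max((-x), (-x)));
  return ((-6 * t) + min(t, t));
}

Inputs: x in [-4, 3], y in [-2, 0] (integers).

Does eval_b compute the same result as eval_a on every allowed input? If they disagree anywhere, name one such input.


The two versions differ — the changes include min/max/abs usage differs, plus arithmetic usage differs, plus constant usage differs.
As a probe, take x=-2, y=-1: eval_a runs t = 7; v = 1; (((v * t) - (y + y)) < (t * x)) -> false; t = 0; t = -2; return 10; eval_b runs t = 7; v = 1; (((v * t) - (y + y)) < (t * x)) -> false; t = 0; t = -2; return 10; both end at 10.
Sweeping the whole domain (24 inputs) finds no disagreement.
verdict: equivalent


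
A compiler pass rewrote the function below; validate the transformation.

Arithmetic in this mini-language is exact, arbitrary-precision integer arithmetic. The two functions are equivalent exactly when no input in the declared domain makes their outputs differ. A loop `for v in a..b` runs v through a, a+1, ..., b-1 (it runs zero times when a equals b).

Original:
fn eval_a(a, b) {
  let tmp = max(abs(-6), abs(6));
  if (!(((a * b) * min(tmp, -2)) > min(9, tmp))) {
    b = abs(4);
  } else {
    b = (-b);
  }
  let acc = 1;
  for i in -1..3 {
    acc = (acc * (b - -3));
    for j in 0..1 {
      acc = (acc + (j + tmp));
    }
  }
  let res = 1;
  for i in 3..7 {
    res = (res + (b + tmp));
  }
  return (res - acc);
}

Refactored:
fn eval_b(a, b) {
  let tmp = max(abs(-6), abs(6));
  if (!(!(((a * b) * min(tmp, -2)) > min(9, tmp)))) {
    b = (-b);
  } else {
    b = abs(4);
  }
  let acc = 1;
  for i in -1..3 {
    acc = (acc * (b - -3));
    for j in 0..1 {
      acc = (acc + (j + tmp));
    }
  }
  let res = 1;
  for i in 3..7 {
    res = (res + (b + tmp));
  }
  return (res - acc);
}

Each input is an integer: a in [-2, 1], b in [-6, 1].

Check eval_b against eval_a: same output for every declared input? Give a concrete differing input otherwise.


The two versions differ — the changes include boolean connective usage differs.
Tracing a=-2, b=1: eval_a: tmp=6, then (!(((a * b) * min(tmp, -2)) > min(9, tmp))) is true, then b=4, then acc=1, then (i=-1), then acc=7, then (j=0), then acc=13, then (i=0), then acc=91, then (j=0), then acc=97, then (i=1), then acc=679, then (j=0), then acc=685, then (i=2), then acc=4795, then (j=0), then acc=4801, then res=1, then (i=3), then res=11, then (i=4), then res=21, then (i=5), then res=31, then (i=6), then res=41, then returns -4760 | eval_b: tmp=6, then (!(!(((a * b) * min(tmp, -2)) > min(9, tmp)))) is false, then b=4, then acc=1, then (i=-1), then acc=7, then (j=0), then acc=13, then (i=0), then acc=91, then (j=0), then acc=97, then (i=1), then acc=679, then (j=0), then acc=685, then (i=2), then acc=4795, then (j=0), then acc=4801, then res=1, then (i=3), then res=11, then (i=4), then res=21, then (i=5), then res=31, then (i=6), then res=41, then returns -4760 — matching result -4760.
Checked all 32 inputs in the declared domain: the outputs agree on every one.
verdict: equivalent


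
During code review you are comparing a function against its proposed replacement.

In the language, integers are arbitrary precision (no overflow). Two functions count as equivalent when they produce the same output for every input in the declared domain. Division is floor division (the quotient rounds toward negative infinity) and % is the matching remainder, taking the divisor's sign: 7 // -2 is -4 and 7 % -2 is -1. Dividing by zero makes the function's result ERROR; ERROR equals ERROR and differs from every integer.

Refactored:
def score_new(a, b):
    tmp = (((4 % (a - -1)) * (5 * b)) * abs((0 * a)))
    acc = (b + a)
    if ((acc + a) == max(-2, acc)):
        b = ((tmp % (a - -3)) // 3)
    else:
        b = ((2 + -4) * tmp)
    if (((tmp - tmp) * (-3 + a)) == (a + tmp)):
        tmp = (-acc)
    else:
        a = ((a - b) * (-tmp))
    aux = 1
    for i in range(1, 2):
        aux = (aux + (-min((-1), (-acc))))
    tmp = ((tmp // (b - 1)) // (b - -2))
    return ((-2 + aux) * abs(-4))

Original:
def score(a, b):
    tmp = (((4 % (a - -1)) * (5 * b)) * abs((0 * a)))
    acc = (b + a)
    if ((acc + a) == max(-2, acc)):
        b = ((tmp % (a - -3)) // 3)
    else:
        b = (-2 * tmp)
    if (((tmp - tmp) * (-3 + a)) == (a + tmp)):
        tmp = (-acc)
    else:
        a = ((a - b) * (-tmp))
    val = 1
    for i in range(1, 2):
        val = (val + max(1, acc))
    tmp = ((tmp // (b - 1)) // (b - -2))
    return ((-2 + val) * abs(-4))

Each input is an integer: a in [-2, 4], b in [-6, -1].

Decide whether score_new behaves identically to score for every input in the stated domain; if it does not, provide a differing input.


Comparing the listings, the differences include: constant usage differs; also min/max/abs usage differs; also local variable names differ; also arithmetic usage differs.
As a probe, take a=3, b=-6: score runs tmp=0, then acc=-3, then ((acc + a) == max(-2, acc)) is false, then b=0, then (((tmp - tmp) * (-3 + a)) == (a + tmp)) is false, then a=0, then val=1, then (i=1), then val=2, then tmp=0, then returns 0; score_new runs tmp=0, then acc=-3, then ((acc + a) == max(-2, acc)) is false, then b=0, then (((tmp - tmp) * (-3 + a)) == (a + tmp)) is false, then a=0, then aux=1, then (i=1), then aux=2, then tmp=0, then returns 0; both end at 0.
Checked all 42 inputs in the declared domain: the outputs agree on every one.
verdict: equivalent


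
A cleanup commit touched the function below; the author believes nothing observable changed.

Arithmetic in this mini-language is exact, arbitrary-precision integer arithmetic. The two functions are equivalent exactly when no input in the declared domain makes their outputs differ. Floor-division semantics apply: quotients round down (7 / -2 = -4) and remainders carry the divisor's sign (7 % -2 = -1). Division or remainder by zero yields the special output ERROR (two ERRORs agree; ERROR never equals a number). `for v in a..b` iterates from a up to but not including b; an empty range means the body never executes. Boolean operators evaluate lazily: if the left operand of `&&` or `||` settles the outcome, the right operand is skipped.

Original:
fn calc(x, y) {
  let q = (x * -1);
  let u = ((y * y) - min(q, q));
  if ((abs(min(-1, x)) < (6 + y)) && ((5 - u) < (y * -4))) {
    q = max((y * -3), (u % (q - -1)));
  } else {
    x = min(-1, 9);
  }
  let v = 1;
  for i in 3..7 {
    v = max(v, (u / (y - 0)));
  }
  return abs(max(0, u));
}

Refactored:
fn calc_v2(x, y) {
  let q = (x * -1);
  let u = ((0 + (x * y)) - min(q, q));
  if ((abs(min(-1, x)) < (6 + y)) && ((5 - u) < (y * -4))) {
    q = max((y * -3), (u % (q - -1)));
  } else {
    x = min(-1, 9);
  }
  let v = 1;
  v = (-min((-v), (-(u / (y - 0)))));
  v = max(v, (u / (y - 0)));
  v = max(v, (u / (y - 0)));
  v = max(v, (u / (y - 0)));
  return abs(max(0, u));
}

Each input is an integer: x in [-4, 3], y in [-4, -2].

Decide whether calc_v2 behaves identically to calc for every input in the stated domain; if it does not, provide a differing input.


There is a counterexample at x=-4, y=-3: 5 on one side, 8 on the other.
calc: q = 4; u = 5; ((abs(min(-1, x)) < (6 + y)) && ((5 - u) < (y * -4))) -> false; x = -1; v = 1; [i=3]; v = 1; [i=4]; v = 1; [i=5]; v = 1; [i=6]; v = 1; return 5
calc_v2: q = 4; u = 8; ((abs(min(-1, x)) < (6 + y)) && ((5 - u) < (y * -4))) -> false; x = -1; v = 1; v = 1; v = 1; v = 1; v = 1; return 8
verdict: not equivalent; witness: x=-4, y=-3


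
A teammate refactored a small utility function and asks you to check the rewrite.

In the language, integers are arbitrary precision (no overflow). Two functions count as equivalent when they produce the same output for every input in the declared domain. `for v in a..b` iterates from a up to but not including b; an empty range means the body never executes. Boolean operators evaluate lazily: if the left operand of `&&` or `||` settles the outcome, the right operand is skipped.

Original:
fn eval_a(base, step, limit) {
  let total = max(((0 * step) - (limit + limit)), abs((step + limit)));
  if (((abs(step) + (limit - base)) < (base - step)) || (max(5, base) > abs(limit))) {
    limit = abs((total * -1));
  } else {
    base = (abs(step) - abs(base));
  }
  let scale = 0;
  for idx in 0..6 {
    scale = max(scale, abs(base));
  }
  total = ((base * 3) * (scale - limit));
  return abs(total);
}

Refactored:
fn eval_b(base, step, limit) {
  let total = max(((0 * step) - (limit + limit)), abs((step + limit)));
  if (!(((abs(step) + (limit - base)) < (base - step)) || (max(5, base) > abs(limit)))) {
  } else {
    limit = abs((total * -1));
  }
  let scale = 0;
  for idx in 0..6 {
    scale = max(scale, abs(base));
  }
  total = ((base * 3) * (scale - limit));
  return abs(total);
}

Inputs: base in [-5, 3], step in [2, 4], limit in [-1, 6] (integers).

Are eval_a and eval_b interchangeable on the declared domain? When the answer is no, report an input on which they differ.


There is a counterexample at base=-5, step=2, limit=5: 18 on one side, 0 on the other.
eval_a: total = 7; (((abs(step) + (limit - base)) < (base - step)) || (max(5, base) > abs(limit))) -> false; base = -3; scale = 0; [idx=0]; scale = 3; [idx=1]; scale = 3; [idx=2]; scale = 3; [idx=3]; scale = 3; [idx=4]; scale = 3; [idx=5]; scale = 3; total = 18; return 18
eval_b: total = 7; (!(((abs(step) + (limit - base)) < (base - step)) || (max(5, base) > abs(limit)))) -> true; scale = 0; [idx=0]; scale = 5; [idx=1]; scale = 5; [idx=2]; scale = 5; [idx=3]; scale = 5; [idx=4]; scale = 5; [idx=5]; scale = 5; total = 0; return 0
verdict: not equivalent; witness: base=-5, step=2, limit=5


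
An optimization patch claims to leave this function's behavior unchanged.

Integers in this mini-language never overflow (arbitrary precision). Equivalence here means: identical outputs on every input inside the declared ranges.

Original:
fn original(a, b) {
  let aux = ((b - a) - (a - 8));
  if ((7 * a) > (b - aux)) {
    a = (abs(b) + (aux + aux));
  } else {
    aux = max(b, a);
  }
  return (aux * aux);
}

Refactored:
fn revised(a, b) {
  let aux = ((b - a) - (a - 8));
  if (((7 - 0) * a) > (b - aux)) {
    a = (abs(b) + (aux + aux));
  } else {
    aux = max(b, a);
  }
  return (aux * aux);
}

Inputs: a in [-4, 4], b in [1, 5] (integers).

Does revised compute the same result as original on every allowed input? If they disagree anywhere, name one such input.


Equivalent — the differences include constant usage differs, and arithmetic usage differs, yet no declared input distinguishes the two.
One worked example (a=4, b=3) — original: aux = 3; ((7 * a) > (b - aux)) -> true; a = 9; return 9; revised: aux = 3; (((7 - 0) * a) > (b - aux)) -> true; a = 9; return 9; agreement on 9.
Every one of the 45 inputs gives matching results.
verdict: equivalent


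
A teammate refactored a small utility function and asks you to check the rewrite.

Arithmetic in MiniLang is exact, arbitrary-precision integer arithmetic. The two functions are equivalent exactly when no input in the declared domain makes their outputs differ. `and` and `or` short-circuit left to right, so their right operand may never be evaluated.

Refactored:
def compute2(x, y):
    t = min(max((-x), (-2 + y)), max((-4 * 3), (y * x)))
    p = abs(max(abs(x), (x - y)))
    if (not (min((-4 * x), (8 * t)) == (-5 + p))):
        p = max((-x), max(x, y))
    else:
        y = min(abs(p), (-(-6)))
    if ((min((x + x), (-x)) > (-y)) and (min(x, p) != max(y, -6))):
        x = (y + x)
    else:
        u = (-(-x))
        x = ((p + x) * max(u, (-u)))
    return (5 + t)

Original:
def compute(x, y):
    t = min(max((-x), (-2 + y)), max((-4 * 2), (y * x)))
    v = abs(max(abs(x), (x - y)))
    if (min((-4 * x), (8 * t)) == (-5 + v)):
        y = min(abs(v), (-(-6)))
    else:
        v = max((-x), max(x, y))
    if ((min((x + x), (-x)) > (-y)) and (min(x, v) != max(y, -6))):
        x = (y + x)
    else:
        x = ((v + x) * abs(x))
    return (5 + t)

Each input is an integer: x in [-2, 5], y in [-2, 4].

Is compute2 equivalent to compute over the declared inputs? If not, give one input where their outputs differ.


Consider the input x=5, y=-2.
compute: t := -8 | v := 7 | (min((-4 * x), (8 * t)) == (-5 + v)): false | v := 5 | ((min((x + x), (-x)) > (-y)) and (min(x, v) != max(y, -6))): false | x := 50 | result -3
compute2: t := -10 | p := 7 | (not (min((-4 * x), (8 * t)) == (-5 + p))): true | p := 5 | ((min((x + x), (-x)) > (-y)) and (min(x, p) != max(y, -6))): false | u := 5 | x := 50 | result -5
-3 != -5, so the rewrite changes behavior.
verdict: not equivalent; witness: x=5, y=-2


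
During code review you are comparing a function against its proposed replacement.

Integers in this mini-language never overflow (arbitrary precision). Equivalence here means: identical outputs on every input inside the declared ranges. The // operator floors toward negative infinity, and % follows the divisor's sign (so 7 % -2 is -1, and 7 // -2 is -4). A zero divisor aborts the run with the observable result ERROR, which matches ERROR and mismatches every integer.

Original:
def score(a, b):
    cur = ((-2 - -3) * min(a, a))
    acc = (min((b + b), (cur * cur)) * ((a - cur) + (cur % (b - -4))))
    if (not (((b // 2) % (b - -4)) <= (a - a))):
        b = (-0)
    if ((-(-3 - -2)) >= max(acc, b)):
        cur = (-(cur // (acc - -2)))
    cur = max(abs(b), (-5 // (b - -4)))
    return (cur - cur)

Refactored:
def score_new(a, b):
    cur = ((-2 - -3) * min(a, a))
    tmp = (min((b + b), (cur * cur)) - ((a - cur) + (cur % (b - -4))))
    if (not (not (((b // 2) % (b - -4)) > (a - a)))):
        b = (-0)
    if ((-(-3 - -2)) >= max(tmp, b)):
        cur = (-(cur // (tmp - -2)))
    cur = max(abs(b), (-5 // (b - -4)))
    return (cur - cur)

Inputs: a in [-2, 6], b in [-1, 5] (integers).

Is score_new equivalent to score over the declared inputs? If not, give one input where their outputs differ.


These are not equivalent — on a=-2, b=-1 the outputs split (ERROR vs 0).
score: cur = -2; acc = -2; (not (((b // 2) % (b - -4)) <= (a - a))) -> true; b = 0; ((-(-3 - -2)) >= max(acc, b)) -> true; division by zero -> ERROR
score_new: cur = -2; tmp = -3; (not (not (((b // 2) % (b - -4)) > (a - a)))) -> true; b = 0; ((-(-3 - -2)) >= max(tmp, b)) -> true; cur = -2; cur = 0; return 0
verdict: not equivalent; witness: a=-2, b=-1


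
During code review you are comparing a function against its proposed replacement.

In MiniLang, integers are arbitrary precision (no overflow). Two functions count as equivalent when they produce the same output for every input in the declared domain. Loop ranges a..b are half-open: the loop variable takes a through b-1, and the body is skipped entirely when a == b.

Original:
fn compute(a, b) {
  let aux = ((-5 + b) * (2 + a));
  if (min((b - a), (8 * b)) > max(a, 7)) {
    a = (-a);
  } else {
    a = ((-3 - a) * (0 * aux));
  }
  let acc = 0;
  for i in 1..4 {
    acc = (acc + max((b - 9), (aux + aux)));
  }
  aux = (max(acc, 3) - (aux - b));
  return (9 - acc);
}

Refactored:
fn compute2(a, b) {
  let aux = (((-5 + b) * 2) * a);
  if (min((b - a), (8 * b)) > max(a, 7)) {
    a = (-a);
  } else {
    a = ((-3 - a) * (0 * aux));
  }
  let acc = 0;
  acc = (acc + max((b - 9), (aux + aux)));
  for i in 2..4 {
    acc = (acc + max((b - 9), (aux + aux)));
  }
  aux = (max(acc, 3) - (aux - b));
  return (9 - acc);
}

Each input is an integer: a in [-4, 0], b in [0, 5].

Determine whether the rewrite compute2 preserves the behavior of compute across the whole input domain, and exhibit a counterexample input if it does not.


These are not equivalent — on a=-4, b=0 the outputs split (-51 vs -231).
compute: aux = 10; (min((b - a), (8 * b)) > max(a, 7)) -> false; a = 0; acc = 0; [i=1]; acc = 20; [i=2]; acc = 40; [i=3]; acc = 60; aux = 50; return -51
compute2: aux = 40; (min((b - a), (8 * b)) > max(a, 7)) -> false; a = 0; acc = 0; acc = 80; [i=2]; acc = 160; [i=3]; acc = 240; aux = 200; return -231
verdict: not equivalent; witness: a=-4, b=0


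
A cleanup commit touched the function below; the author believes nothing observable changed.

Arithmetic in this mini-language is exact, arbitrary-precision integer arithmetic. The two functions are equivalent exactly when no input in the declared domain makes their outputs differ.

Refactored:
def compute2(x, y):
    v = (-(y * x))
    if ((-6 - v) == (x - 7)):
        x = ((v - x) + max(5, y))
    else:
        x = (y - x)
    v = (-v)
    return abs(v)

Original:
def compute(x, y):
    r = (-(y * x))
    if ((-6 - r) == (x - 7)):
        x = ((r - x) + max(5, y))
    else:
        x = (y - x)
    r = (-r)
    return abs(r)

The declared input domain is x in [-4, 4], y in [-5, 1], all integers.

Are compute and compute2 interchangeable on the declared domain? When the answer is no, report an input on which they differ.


Differences: local variable names differ — yet all 63 inputs agree.
verdict: equivalent


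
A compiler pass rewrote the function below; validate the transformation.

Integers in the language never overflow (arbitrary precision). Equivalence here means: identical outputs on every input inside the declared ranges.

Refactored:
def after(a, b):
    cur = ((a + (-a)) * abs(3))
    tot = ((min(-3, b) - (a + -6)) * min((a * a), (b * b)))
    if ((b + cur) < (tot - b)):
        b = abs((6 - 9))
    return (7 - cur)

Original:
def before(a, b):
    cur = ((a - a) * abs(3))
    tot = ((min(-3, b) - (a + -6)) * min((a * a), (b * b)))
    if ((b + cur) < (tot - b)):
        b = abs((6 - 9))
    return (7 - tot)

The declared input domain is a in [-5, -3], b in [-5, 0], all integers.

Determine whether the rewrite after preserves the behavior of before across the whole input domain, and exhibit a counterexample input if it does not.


Not equivalent: a=-5, b=-5 separates them (-143 vs 7).
before: cur becomes 0; next tot becomes 150; next ((b + cur) < (tot - b)) evaluates to true; next b becomes 3; next final value -143
after: cur becomes 0; next tot becomes 150; next ((b + cur) < (tot - b)) evaluates to true; next b becomes 3; next final value 7
verdict: not equivalent; witness: a=-5, b=-5


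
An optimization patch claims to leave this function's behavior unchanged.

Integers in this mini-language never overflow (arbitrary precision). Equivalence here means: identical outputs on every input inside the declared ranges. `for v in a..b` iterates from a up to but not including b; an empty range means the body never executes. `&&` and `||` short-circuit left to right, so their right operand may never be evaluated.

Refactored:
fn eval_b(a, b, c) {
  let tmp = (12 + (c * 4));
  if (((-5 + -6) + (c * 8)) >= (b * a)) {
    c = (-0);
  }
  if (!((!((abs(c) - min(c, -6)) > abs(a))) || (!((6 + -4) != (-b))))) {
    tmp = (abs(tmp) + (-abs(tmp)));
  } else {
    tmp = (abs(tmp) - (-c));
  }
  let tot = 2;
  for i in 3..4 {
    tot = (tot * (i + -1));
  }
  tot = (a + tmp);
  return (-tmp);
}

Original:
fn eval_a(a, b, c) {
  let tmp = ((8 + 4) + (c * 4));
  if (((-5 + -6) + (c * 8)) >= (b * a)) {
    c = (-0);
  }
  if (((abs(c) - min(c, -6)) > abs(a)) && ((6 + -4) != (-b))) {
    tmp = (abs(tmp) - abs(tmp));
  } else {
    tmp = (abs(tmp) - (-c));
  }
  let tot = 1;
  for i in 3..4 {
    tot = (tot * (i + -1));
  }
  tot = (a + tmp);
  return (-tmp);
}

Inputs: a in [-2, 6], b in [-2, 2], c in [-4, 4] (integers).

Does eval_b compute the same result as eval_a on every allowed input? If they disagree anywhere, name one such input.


Equivalent. The suspicious edit (`1` became `2`) never changes the result for any input inside the declared domain.
Across all 405 domain points the two functions coincide.
One worked example (a=1, b=1, c=1) — eval_a: tmp=16, then (((-5 + -6) + (c * 8)) >= (b * a)) is false, then (((abs(c) - min(c, -6)) > abs(a)) && ((6 + -4) != (-b))) is true, then tmp=0, then tot=1, then (i=3), then tot=2, then tot=1, then returns 0; eval_b: tmp=16, then (((-5 + -6) + (c * 8)) >= (b * a)) is false, then (!((!((abs(c) - min(c, -6)) > abs(a))) || (!((6 + -4) != (-b))))) is true, then tmp=0, then tot=2, then (i=3), then tot=4, then tot=1, then returns 0; agreement on 0.
verdict: equivalent


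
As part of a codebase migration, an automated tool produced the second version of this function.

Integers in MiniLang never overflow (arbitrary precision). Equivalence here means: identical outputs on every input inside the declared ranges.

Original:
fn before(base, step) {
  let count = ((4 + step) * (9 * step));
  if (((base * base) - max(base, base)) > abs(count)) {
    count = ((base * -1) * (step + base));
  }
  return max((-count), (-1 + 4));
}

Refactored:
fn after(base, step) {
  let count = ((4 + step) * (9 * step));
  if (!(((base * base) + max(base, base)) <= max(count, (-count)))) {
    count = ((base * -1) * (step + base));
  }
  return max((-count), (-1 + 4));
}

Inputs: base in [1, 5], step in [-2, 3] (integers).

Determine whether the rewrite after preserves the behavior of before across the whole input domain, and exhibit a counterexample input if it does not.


Consider the input base=5, step=-1.
before: count := -27 | (((base * base) - max(base, base)) > abs(count)): false | result 27
after: count := -27 | (!(((base * base) + max(base, base)) <= max(count, (-count)))): true | count := -20 | result 20
27 and 20 differ, so these are not the same function on this domain.
verdict: not equivalent; witness: base=5, step=-1


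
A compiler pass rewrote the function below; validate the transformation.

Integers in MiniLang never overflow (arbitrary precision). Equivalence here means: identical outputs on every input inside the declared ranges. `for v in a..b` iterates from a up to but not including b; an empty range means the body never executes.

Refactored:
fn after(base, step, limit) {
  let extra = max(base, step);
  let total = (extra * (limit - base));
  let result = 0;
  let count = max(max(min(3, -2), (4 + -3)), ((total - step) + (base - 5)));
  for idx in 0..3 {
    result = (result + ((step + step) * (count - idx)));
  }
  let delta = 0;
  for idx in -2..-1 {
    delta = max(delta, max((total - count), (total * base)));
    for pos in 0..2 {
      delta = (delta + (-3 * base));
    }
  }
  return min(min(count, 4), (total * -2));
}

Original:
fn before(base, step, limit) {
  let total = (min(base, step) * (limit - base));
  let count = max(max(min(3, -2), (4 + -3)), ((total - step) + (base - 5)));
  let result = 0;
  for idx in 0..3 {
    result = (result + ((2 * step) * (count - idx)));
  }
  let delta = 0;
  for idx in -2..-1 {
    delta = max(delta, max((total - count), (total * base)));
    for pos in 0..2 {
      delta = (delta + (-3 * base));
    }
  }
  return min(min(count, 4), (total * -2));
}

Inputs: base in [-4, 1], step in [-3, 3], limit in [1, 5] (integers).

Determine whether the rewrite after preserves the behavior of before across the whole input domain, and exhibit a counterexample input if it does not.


The rewrite breaks on base=-4, step=0, limit=1, where the results are 1 and 0.
before: total := -20 | count := 1 | result := 0 | iter idx=0: | result := 0 | iter idx=1: | result := 0 | iter idx=2: | result := 0 | delta := 0 | iter idx=-2: | delta := 80 | iter pos=0: | delta := 92 | iter pos=1: | delta := 104 | result 1
after: extra := 0 | total := 0 | result := 0 | count := 1 | iter idx=0: | result := 0 | iter idx=1: | result := 0 | iter idx=2: | result := 0 | delta := 0 | iter idx=-2: | delta := 0 | iter pos=0: | delta := 12 | iter pos=1: | delta := 24 | result 0
verdict: not equivalent; witness: base=-4, step=0, limit=1
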